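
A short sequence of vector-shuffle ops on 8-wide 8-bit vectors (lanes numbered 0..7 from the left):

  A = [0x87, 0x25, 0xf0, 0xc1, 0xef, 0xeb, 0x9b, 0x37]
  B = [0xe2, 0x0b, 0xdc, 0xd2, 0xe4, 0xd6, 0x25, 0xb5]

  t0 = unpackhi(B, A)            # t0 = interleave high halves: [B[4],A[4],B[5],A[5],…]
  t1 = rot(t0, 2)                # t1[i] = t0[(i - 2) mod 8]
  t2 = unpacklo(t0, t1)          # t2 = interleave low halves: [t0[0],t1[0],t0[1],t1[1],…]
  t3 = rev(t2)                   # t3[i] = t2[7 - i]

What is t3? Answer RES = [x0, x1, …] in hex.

  t0: e4 ef d6 eb 25 9b b5 37
  t1: b5 37 e4 ef d6 eb 25 9b
  t2: e4 b5 ef 37 d6 e4 eb ef
  t3: ef eb e4 d6 37 ef b5 e4

RES = [ 0xef  0xeb  0xe4  0xd6  0x37  0xef  0xb5  0xe4 ]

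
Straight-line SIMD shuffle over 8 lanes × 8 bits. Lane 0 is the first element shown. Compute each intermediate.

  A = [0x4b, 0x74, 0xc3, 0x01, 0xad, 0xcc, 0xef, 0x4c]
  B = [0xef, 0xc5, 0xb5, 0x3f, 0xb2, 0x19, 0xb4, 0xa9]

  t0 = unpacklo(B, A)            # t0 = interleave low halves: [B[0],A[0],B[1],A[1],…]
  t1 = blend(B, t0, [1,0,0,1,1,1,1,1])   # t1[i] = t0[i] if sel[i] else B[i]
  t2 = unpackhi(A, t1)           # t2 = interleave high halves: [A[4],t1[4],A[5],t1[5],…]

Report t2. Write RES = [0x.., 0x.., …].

RES = [0xad, 0xb5, 0xcc, 0xc3, 0xef, 0x3f, 0x4c, 0x01]

→ t0 |ef|4b|c5|74|b5|c3|3f|01|
→ t1 |ef|c5|b5|74|b5|c3|3f|01|
→ t2 |ad|b5|cc|c3|ef|3f|4c|01|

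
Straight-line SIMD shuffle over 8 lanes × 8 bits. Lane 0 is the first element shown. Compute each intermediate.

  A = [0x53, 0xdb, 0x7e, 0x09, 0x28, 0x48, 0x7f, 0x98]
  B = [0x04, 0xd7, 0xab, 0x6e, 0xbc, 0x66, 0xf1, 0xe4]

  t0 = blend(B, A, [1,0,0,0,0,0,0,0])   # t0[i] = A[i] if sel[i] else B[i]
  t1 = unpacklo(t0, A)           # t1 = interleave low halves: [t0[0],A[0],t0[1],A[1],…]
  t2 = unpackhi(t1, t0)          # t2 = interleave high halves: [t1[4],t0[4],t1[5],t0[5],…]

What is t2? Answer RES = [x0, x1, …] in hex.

RES = [ 0xab  0xbc  0x7e  0x66  0x6e  0xf1  0x09  0xe4 ]

→ t0 |53|d7|ab|6e|bc|66|f1|e4|
→ t1 |53|53|d7|db|ab|7e|6e|09|
→ t2 |ab|bc|7e|66|6e|f1|09|e4|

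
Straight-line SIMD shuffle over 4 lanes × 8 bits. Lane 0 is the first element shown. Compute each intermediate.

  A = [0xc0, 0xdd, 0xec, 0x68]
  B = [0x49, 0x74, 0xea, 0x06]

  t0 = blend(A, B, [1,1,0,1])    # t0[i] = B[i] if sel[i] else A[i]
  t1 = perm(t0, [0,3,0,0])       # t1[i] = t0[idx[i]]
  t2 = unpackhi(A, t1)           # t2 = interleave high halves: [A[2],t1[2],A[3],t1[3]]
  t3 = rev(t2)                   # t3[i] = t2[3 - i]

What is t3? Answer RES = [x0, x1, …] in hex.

RES = [0x49, 0x68, 0x49, 0xec]

  t0: 49 74 ec 06
  t1: 49 06 49 49
  t2: ec 49 68 49
  t3: 49 68 49 ec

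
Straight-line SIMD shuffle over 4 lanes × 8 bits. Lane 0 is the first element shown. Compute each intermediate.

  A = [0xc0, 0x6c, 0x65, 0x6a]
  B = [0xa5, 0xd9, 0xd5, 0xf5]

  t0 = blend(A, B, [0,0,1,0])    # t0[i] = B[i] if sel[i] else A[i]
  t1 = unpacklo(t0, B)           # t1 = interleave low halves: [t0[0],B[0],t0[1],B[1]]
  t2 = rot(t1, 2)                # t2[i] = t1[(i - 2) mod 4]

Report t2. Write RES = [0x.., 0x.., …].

RES = [0x6c, 0xd9, 0xc0, 0xa5]

  t0: c0 6c d5 6a
  t1: c0 a5 6c d9
  t2: 6c d9 c0 a5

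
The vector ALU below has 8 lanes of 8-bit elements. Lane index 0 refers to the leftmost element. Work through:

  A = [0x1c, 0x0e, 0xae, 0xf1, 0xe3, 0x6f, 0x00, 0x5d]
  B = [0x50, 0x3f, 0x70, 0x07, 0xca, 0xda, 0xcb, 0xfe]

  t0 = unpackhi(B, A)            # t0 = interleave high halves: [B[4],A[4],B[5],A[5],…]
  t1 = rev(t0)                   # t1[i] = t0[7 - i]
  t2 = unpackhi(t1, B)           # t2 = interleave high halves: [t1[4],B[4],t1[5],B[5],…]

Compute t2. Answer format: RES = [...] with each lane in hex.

t0 = [0xca, 0xe3, 0xda, 0x6f, 0xcb, 0x00, 0xfe, 0x5d]
t1 = [0x5d, 0xfe, 0x00, 0xcb, 0x6f, 0xda, 0xe3, 0xca]
t2 = [0x6f, 0xca, 0xda, 0xda, 0xe3, 0xcb, 0xca, 0xfe]

RES = [0x6f, 0xca, 0xda, 0xda, 0xe3, 0xcb, 0xca, 0xfe]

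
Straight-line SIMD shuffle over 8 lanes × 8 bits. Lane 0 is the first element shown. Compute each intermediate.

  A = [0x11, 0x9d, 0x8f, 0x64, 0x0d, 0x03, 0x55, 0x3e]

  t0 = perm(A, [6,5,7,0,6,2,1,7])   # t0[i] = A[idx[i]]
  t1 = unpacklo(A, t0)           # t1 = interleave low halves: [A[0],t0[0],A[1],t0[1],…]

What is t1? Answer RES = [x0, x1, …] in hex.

  t0: 55 03 3e 11 55 8f 9d 3e
  t1: 11 55 9d 03 8f 3e 64 11

RES = [ 0x11  0x55  0x9d  0x03  0x8f  0x3e  0x64  0x11 ]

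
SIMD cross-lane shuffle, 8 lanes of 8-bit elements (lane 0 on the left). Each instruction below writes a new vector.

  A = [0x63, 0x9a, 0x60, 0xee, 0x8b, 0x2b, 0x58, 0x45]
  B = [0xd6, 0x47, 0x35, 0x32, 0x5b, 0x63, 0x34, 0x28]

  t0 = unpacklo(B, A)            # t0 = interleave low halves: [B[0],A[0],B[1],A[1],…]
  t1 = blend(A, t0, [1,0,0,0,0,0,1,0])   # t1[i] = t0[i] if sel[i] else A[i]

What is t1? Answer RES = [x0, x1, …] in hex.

RES = [ 0xd6  0x9a  0x60  0xee  0x8b  0x2b  0x32  0x45 ]

  t0: d6 63 47 9a 35 60 32 ee
  t1: d6 9a 60 ee 8b 2b 32 45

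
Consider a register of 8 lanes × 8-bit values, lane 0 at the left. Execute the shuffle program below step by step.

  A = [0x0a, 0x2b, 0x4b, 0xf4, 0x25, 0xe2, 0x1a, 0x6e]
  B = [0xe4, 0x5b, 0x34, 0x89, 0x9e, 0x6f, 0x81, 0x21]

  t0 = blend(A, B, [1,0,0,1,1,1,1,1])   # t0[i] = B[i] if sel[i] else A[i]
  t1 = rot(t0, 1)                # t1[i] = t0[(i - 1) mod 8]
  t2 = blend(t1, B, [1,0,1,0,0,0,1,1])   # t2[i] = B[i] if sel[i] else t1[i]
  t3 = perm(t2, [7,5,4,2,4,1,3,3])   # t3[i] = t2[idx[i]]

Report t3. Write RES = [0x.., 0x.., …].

RES = [0x21, 0x9e, 0x89, 0x34, 0x89, 0xe4, 0x4b, 0x4b]

→ t0 |e4|2b|4b|89|9e|6f|81|21|
→ t1 |21|e4|2b|4b|89|9e|6f|81|
→ t2 |e4|e4|34|4b|89|9e|81|21|
→ t3 |21|9e|89|34|89|e4|4b|4b|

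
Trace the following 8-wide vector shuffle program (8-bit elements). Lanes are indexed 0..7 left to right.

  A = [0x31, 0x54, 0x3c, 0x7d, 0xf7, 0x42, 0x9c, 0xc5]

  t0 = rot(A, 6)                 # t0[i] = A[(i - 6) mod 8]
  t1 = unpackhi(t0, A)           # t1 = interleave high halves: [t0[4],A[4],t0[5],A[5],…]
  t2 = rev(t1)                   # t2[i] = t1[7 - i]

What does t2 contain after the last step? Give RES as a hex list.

t0 = [0x3c, 0x7d, 0xf7, 0x42, 0x9c, 0xc5, 0x31, 0x54]
t1 = [0x9c, 0xf7, 0xc5, 0x42, 0x31, 0x9c, 0x54, 0xc5]
t2 = [0xc5, 0x54, 0x9c, 0x31, 0x42, 0xc5, 0xf7, 0x9c]

RES = [0xc5, 0x54, 0x9c, 0x31, 0x42, 0xc5, 0xf7, 0x9c]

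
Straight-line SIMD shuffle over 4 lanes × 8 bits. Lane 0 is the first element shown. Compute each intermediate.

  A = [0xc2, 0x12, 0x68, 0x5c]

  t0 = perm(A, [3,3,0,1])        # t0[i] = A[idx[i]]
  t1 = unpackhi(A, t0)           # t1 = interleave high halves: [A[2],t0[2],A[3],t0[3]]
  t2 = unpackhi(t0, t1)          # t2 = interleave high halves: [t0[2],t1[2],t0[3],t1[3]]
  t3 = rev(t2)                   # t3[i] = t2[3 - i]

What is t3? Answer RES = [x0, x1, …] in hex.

  t0: 5c 5c c2 12
  t1: 68 c2 5c 12
  t2: c2 5c 12 12
  t3: 12 12 5c c2

RES = [ 0x12  0x12  0x5c  0xc2 ]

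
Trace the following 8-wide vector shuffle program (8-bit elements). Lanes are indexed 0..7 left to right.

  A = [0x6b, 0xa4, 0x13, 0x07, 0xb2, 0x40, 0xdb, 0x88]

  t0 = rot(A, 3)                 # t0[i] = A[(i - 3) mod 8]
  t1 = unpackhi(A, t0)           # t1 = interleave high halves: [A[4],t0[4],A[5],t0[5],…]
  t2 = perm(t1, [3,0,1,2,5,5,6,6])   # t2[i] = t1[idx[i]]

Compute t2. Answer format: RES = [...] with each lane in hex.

RES = [ 0x13  0xb2  0xa4  0x40  0x07  0x07  0x88  0x88 ]

→ t0 |40|db|88|6b|a4|13|07|b2|
→ t1 |b2|a4|40|13|db|07|88|b2|
→ t2 |13|b2|a4|40|07|07|88|88|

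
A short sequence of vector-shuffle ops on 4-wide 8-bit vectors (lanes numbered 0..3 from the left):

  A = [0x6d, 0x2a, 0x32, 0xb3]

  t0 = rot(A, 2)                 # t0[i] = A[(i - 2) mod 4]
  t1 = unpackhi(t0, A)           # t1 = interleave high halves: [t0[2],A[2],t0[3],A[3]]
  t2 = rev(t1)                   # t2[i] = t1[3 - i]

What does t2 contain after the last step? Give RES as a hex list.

RES = [ 0xb3  0x2a  0x32  0x6d ]

→ t0 |32|b3|6d|2a|
→ t1 |6d|32|2a|b3|
→ t2 |b3|2a|32|6d|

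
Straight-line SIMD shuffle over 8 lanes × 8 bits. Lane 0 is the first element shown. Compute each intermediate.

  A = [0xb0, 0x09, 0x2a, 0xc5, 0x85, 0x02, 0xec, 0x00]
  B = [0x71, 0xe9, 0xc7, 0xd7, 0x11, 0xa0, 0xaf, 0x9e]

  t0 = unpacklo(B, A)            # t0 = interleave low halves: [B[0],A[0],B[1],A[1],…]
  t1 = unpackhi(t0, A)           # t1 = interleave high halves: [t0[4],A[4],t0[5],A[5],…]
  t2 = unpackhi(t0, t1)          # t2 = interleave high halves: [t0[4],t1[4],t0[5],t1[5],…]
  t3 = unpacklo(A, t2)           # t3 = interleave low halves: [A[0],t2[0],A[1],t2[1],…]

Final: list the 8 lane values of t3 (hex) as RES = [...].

RES = [ 0xb0  0xc7  0x09  0xd7  0x2a  0x2a  0xc5  0xec ]

t0 = [0x71, 0xb0, 0xe9, 0x09, 0xc7, 0x2a, 0xd7, 0xc5]
t1 = [0xc7, 0x85, 0x2a, 0x02, 0xd7, 0xec, 0xc5, 0x00]
t2 = [0xc7, 0xd7, 0x2a, 0xec, 0xd7, 0xc5, 0xc5, 0x00]
t3 = [0xb0, 0xc7, 0x09, 0xd7, 0x2a, 0x2a, 0xc5, 0xec]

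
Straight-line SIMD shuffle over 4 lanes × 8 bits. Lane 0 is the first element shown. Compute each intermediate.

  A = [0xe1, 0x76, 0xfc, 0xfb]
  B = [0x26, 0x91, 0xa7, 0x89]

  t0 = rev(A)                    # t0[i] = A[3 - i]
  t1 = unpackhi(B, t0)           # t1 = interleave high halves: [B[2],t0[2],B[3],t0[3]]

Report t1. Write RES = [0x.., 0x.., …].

RES = [0xa7, 0x76, 0x89, 0xe1]

  t0: fb fc 76 e1
  t1: a7 76 89 e1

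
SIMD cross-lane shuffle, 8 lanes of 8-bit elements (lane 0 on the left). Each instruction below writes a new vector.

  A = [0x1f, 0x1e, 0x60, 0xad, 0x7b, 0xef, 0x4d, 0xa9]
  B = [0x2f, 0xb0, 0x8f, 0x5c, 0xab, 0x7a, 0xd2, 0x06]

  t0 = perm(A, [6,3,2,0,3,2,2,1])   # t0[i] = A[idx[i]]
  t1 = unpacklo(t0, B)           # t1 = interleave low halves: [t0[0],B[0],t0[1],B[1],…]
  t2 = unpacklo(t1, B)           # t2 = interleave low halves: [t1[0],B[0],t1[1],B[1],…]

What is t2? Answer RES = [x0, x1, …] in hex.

RES = [0x4d, 0x2f, 0x2f, 0xb0, 0xad, 0x8f, 0xb0, 0x5c]

→ t0 |4d|ad|60|1f|ad|60|60|1e|
→ t1 |4d|2f|ad|b0|60|8f|1f|5c|
→ t2 |4d|2f|2f|b0|ad|8f|b0|5c|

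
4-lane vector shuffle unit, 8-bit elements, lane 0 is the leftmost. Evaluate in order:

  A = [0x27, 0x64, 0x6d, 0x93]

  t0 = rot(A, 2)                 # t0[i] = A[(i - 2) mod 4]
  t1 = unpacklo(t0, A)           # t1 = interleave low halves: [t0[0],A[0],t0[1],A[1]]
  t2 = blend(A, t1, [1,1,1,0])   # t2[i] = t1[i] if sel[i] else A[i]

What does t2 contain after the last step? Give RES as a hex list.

RES = [0x6d, 0x27, 0x93, 0x93]

→ t0 |6d|93|27|64|
→ t1 |6d|27|93|64|
→ t2 |6d|27|93|93|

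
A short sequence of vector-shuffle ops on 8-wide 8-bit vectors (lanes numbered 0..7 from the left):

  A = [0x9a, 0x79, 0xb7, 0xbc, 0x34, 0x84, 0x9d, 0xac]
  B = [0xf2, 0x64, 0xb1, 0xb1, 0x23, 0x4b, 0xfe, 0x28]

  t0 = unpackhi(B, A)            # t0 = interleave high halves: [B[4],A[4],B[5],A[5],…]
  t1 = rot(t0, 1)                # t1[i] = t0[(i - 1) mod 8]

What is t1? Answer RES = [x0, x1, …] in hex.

  t0: 23 34 4b 84 fe 9d 28 ac
  t1: ac 23 34 4b 84 fe 9d 28

RES = [0xac, 0x23, 0x34, 0x4b, 0x84, 0xfe, 0x9d, 0x28]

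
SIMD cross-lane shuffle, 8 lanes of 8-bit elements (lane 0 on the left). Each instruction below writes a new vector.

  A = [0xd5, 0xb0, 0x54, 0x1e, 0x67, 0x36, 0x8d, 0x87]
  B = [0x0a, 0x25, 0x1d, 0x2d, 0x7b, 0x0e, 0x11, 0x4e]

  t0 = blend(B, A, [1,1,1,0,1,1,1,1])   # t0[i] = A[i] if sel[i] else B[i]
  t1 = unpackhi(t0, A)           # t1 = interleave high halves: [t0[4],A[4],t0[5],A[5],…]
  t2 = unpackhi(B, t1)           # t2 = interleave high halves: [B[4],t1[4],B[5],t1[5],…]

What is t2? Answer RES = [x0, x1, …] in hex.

t0 = [0xd5, 0xb0, 0x54, 0x2d, 0x67, 0x36, 0x8d, 0x87]
t1 = [0x67, 0x67, 0x36, 0x36, 0x8d, 0x8d, 0x87, 0x87]
t2 = [0x7b, 0x8d, 0x0e, 0x8d, 0x11, 0x87, 0x4e, 0x87]

RES = [0x7b, 0x8d, 0x0e, 0x8d, 0x11, 0x87, 0x4e, 0x87]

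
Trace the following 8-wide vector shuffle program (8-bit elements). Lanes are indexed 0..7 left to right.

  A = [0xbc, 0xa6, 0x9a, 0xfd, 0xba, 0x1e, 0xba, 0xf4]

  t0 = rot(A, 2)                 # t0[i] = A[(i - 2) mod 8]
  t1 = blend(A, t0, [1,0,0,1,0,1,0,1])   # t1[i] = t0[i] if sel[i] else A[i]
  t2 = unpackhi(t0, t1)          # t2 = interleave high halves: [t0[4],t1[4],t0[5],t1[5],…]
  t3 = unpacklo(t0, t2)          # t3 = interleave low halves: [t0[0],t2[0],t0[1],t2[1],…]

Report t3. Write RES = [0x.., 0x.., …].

RES = [0xba, 0x9a, 0xf4, 0xba, 0xbc, 0xfd, 0xa6, 0xfd]

  t0: ba f4 bc a6 9a fd ba 1e
  t1: ba a6 9a a6 ba fd ba 1e
  t2: 9a ba fd fd ba ba 1e 1e
  t3: ba 9a f4 ba bc fd a6 fd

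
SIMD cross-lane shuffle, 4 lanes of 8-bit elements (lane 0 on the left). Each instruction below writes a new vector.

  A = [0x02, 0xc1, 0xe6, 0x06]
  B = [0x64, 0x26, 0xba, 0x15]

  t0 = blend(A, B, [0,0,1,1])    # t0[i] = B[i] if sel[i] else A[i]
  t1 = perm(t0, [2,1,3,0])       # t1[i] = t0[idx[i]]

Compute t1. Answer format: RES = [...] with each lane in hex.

RES = [0xba, 0xc1, 0x15, 0x02]

→ t0 |02|c1|ba|15|
→ t1 |ba|c1|15|02|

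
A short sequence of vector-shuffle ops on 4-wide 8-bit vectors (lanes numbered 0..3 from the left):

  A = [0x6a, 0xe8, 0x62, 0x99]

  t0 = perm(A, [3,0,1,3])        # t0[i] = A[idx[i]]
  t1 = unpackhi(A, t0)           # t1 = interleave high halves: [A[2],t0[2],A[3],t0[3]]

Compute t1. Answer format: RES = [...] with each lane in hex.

→ t0 |99|6a|e8|99|
→ t1 |62|e8|99|99|

RES = [0x62, 0xe8, 0x99, 0x99]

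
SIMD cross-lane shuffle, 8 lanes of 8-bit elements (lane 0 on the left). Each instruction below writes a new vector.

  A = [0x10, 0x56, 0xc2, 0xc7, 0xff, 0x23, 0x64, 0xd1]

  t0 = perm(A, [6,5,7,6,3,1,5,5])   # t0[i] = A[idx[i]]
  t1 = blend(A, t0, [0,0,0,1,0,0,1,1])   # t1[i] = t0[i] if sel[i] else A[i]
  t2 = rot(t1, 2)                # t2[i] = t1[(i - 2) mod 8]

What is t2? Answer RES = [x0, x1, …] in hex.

RES = [0x23, 0x23, 0x10, 0x56, 0xc2, 0x64, 0xff, 0x23]

  t0: 64 23 d1 64 c7 56 23 23
  t1: 10 56 c2 64 ff 23 23 23
  t2: 23 23 10 56 c2 64 ff 23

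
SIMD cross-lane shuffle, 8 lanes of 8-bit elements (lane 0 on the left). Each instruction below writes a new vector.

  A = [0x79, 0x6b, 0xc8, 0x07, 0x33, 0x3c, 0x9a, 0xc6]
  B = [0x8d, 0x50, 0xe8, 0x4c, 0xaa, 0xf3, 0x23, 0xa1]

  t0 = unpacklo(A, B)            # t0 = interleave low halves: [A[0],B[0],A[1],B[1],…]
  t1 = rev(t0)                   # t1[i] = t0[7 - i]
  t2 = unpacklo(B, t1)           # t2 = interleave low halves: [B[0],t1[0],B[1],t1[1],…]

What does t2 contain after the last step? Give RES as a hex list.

t0 = [0x79, 0x8d, 0x6b, 0x50, 0xc8, 0xe8, 0x07, 0x4c]
t1 = [0x4c, 0x07, 0xe8, 0xc8, 0x50, 0x6b, 0x8d, 0x79]
t2 = [0x8d, 0x4c, 0x50, 0x07, 0xe8, 0xe8, 0x4c, 0xc8]

RES = [0x8d, 0x4c, 0x50, 0x07, 0xe8, 0xe8, 0x4c, 0xc8]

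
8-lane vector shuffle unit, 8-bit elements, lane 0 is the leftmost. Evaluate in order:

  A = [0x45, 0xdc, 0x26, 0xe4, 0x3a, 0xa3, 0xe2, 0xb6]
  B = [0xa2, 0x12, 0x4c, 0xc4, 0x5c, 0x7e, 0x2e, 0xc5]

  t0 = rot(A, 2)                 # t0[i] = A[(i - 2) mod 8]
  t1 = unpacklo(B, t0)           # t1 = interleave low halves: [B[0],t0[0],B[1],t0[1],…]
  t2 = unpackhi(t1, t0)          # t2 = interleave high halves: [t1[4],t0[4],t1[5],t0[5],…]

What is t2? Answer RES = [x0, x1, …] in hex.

RES = [ 0x4c  0x26  0x45  0xe4  0xc4  0x3a  0xdc  0xa3 ]

→ t0 |e2|b6|45|dc|26|e4|3a|a3|
→ t1 |a2|e2|12|b6|4c|45|c4|dc|
→ t2 |4c|26|45|e4|c4|3a|dc|a3|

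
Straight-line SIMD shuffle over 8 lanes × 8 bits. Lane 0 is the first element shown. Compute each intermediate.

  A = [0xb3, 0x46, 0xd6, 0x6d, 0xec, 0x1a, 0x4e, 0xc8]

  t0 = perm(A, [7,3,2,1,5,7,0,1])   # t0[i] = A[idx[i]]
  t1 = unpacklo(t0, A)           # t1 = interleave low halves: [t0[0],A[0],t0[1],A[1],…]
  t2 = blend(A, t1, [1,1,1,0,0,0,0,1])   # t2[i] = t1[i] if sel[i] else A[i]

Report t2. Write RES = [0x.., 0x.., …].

t0 = [0xc8, 0x6d, 0xd6, 0x46, 0x1a, 0xc8, 0xb3, 0x46]
t1 = [0xc8, 0xb3, 0x6d, 0x46, 0xd6, 0xd6, 0x46, 0x6d]
t2 = [0xc8, 0xb3, 0x6d, 0x6d, 0xec, 0x1a, 0x4e, 0x6d]

RES = [0xc8, 0xb3, 0x6d, 0x6d, 0xec, 0x1a, 0x4e, 0x6d]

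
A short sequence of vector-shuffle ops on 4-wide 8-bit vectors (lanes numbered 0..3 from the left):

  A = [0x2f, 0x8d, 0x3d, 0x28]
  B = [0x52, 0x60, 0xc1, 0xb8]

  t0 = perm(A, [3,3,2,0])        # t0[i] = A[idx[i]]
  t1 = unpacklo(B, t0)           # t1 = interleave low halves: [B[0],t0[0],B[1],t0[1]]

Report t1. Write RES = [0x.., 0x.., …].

→ t0 |28|28|3d|2f|
→ t1 |52|28|60|28|

RES = [0x52, 0x28, 0x60, 0x28]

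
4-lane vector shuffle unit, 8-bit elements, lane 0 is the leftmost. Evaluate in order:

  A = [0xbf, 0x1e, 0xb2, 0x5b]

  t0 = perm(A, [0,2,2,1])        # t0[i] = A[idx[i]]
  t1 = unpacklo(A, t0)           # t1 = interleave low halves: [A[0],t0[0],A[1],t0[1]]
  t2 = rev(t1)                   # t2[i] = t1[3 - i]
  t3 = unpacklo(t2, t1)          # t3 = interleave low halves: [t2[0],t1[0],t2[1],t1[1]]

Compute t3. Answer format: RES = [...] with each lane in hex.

  t0: bf b2 b2 1e
  t1: bf bf 1e b2
  t2: b2 1e bf bf
  t3: b2 bf 1e bf

RES = [0xb2, 0xbf, 0x1e, 0xbf]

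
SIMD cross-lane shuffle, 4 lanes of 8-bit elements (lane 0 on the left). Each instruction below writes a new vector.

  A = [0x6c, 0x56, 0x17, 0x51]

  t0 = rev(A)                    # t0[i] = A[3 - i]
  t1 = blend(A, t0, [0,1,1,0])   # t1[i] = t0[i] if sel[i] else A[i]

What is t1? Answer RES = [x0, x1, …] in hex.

RES = [ 0x6c  0x17  0x56  0x51 ]

t0 = [0x51, 0x17, 0x56, 0x6c]
t1 = [0x6c, 0x17, 0x56, 0x51]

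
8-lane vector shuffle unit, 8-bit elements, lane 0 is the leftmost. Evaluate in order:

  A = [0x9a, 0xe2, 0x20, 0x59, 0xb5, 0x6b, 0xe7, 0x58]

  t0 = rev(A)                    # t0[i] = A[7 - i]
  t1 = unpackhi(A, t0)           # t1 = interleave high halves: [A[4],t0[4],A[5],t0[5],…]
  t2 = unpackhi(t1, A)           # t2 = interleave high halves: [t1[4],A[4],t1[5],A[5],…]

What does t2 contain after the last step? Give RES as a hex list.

RES = [0xe7, 0xb5, 0xe2, 0x6b, 0x58, 0xe7, 0x9a, 0x58]

t0 = [0x58, 0xe7, 0x6b, 0xb5, 0x59, 0x20, 0xe2, 0x9a]
t1 = [0xb5, 0x59, 0x6b, 0x20, 0xe7, 0xe2, 0x58, 0x9a]
t2 = [0xe7, 0xb5, 0xe2, 0x6b, 0x58, 0xe7, 0x9a, 0x58]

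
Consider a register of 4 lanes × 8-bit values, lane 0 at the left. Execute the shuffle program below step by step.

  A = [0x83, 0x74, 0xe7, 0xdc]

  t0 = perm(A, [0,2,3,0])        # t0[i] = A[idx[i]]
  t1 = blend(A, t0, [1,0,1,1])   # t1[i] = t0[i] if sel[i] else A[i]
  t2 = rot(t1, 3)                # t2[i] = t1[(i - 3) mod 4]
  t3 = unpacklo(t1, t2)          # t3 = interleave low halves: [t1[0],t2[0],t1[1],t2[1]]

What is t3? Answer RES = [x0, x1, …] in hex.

RES = [ 0x83  0x74  0x74  0xdc ]

→ t0 |83|e7|dc|83|
→ t1 |83|74|dc|83|
→ t2 |74|dc|83|83|
→ t3 |83|74|74|dc|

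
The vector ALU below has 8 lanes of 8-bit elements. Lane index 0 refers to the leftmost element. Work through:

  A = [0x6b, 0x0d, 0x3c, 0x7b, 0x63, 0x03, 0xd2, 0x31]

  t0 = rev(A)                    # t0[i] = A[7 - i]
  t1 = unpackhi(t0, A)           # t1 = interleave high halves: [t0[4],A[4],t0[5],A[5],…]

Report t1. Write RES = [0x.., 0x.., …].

→ t0 |31|d2|03|63|7b|3c|0d|6b|
→ t1 |7b|63|3c|03|0d|d2|6b|31|

RES = [ 0x7b  0x63  0x3c  0x03  0x0d  0xd2  0x6b  0x31 ]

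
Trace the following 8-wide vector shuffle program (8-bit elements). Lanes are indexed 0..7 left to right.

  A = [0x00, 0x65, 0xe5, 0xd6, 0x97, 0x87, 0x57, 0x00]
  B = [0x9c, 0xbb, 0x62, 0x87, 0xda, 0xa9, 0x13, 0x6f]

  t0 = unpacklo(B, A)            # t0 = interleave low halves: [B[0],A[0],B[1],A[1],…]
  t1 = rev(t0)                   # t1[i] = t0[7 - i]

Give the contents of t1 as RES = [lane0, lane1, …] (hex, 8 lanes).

→ t0 |9c|00|bb|65|62|e5|87|d6|
→ t1 |d6|87|e5|62|65|bb|00|9c|

RES = [ 0xd6  0x87  0xe5  0x62  0x65  0xbb  0x00  0x9c ]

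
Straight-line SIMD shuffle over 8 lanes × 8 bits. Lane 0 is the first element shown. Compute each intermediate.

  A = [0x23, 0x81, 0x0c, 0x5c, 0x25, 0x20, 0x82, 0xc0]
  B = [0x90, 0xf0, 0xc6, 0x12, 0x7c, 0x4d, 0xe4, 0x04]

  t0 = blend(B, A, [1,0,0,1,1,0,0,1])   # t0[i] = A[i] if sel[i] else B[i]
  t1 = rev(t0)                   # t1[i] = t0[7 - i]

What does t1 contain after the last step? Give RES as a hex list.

RES = [0xc0, 0xe4, 0x4d, 0x25, 0x5c, 0xc6, 0xf0, 0x23]

t0 = [0x23, 0xf0, 0xc6, 0x5c, 0x25, 0x4d, 0xe4, 0xc0]
t1 = [0xc0, 0xe4, 0x4d, 0x25, 0x5c, 0xc6, 0xf0, 0x23]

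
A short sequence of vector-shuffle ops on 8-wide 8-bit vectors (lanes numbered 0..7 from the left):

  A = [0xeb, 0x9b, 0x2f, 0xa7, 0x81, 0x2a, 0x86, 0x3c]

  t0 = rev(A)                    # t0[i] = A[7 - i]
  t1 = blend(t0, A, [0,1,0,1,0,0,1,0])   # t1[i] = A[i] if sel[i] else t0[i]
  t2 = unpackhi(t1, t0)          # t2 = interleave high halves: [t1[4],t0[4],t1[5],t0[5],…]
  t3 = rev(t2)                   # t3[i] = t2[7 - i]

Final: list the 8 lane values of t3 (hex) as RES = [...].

RES = [0xeb, 0xeb, 0x9b, 0x86, 0x2f, 0x2f, 0xa7, 0xa7]

  t0: 3c 86 2a 81 a7 2f 9b eb
  t1: 3c 9b 2a a7 a7 2f 86 eb
  t2: a7 a7 2f 2f 86 9b eb eb
  t3: eb eb 9b 86 2f 2f a7 a7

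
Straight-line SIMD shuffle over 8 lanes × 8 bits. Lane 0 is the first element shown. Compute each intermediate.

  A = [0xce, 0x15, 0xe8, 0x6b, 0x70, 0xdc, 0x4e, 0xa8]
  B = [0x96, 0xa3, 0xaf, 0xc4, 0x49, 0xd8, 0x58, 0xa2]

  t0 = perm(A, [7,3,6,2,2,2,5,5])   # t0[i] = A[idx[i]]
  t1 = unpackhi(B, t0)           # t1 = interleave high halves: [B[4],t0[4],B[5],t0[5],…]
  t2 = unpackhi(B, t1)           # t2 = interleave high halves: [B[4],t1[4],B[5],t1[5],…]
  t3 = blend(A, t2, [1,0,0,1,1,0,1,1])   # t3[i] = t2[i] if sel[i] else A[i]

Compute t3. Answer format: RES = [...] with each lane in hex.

  t0: a8 6b 4e e8 e8 e8 dc dc
  t1: 49 e8 d8 e8 58 dc a2 dc
  t2: 49 58 d8 dc 58 a2 a2 dc
  t3: 49 15 e8 dc 58 dc a2 dc

RES = [ 0x49  0x15  0xe8  0xdc  0x58  0xdc  0xa2  0xdc ]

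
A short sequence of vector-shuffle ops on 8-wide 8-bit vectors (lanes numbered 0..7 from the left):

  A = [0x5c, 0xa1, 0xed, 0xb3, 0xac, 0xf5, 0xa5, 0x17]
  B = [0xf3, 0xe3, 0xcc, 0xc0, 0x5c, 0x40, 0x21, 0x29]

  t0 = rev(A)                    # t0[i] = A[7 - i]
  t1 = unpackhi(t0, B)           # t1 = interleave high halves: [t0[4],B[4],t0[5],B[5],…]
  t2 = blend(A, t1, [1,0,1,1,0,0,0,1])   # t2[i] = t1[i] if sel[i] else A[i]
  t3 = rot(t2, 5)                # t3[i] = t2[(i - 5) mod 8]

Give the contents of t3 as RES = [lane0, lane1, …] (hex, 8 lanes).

t0 = [0x17, 0xa5, 0xf5, 0xac, 0xb3, 0xed, 0xa1, 0x5c]
t1 = [0xb3, 0x5c, 0xed, 0x40, 0xa1, 0x21, 0x5c, 0x29]
t2 = [0xb3, 0xa1, 0xed, 0x40, 0xac, 0xf5, 0xa5, 0x29]
t3 = [0x40, 0xac, 0xf5, 0xa5, 0x29, 0xb3, 0xa1, 0xed]

RES = [0x40, 0xac, 0xf5, 0xa5, 0x29, 0xb3, 0xa1, 0xed]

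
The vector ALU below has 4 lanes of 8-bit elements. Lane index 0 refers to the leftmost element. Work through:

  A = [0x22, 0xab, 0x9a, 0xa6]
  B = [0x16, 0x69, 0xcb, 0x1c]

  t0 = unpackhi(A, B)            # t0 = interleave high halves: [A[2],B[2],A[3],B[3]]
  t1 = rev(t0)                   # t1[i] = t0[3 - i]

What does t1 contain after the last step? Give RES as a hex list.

RES = [ 0x1c  0xa6  0xcb  0x9a ]

t0 = [0x9a, 0xcb, 0xa6, 0x1c]
t1 = [0x1c, 0xa6, 0xcb, 0x9a]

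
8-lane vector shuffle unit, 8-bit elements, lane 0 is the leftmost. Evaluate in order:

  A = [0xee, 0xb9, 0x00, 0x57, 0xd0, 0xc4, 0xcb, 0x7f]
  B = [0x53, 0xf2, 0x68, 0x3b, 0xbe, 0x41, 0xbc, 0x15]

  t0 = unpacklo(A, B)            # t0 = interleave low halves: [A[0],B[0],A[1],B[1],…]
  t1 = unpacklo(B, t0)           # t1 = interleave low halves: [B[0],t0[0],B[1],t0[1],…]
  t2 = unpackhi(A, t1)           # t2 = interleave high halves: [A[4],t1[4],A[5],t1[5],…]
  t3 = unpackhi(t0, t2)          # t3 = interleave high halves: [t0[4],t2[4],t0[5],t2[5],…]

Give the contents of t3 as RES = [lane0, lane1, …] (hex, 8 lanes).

RES = [0x00, 0xcb, 0x68, 0x3b, 0x57, 0x7f, 0x3b, 0xf2]

  t0: ee 53 b9 f2 00 68 57 3b
  t1: 53 ee f2 53 68 b9 3b f2
  t2: d0 68 c4 b9 cb 3b 7f f2
  t3: 00 cb 68 3b 57 7f 3b f2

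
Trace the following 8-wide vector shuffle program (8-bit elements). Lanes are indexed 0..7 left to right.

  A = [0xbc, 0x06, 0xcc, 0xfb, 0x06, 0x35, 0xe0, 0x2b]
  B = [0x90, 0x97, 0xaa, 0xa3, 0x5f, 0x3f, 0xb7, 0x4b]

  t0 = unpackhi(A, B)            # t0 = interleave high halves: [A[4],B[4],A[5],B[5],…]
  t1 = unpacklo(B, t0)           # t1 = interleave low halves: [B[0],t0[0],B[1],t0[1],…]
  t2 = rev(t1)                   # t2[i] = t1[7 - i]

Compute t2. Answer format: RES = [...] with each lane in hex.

RES = [ 0x3f  0xa3  0x35  0xaa  0x5f  0x97  0x06  0x90 ]

t0 = [0x06, 0x5f, 0x35, 0x3f, 0xe0, 0xb7, 0x2b, 0x4b]
t1 = [0x90, 0x06, 0x97, 0x5f, 0xaa, 0x35, 0xa3, 0x3f]
t2 = [0x3f, 0xa3, 0x35, 0xaa, 0x5f, 0x97, 0x06, 0x90]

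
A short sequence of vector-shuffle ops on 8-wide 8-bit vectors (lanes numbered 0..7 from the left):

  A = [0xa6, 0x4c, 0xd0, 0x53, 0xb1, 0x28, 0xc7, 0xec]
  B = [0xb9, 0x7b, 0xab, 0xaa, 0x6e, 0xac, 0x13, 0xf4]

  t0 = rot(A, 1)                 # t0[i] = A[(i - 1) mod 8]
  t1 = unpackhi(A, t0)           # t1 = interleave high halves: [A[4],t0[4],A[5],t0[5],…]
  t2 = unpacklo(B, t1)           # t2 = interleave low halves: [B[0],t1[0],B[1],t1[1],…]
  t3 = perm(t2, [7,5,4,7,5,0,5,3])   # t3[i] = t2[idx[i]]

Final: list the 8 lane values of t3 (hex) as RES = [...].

RES = [ 0xb1  0x28  0xab  0xb1  0x28  0xb9  0x28  0x53 ]

  t0: ec a6 4c d0 53 b1 28 c7
  t1: b1 53 28 b1 c7 28 ec c7
  t2: b9 b1 7b 53 ab 28 aa b1
  t3: b1 28 ab b1 28 b9 28 53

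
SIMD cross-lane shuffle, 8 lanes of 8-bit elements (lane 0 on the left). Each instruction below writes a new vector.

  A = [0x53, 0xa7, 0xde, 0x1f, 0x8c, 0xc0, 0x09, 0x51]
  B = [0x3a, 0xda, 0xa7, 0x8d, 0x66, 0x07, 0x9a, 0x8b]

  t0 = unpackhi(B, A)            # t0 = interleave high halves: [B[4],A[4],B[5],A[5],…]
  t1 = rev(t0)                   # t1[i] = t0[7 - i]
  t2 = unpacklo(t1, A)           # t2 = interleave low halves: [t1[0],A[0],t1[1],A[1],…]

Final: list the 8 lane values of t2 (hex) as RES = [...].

→ t0 |66|8c|07|c0|9a|09|8b|51|
→ t1 |51|8b|09|9a|c0|07|8c|66|
→ t2 |51|53|8b|a7|09|de|9a|1f|

RES = [ 0x51  0x53  0x8b  0xa7  0x09  0xde  0x9a  0x1f ]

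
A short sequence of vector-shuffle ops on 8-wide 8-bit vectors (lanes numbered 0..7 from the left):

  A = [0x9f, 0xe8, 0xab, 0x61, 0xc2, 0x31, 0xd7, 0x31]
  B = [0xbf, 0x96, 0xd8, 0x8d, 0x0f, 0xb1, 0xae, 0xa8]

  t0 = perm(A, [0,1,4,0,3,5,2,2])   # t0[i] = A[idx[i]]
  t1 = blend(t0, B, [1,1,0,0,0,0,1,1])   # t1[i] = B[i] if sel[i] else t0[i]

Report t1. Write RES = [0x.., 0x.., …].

RES = [ 0xbf  0x96  0xc2  0x9f  0x61  0x31  0xae  0xa8 ]

  t0: 9f e8 c2 9f 61 31 ab ab
  t1: bf 96 c2 9f 61 31 ae a8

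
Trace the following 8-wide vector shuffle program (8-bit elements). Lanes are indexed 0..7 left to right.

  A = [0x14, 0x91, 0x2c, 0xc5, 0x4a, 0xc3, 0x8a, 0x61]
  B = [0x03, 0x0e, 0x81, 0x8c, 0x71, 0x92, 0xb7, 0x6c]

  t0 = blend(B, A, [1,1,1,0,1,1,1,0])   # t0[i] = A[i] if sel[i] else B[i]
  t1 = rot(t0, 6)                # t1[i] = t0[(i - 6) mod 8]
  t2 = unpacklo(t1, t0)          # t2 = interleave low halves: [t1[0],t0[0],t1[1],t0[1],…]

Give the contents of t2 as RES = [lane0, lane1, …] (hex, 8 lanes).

→ t0 |14|91|2c|8c|4a|c3|8a|6c|
→ t1 |2c|8c|4a|c3|8a|6c|14|91|
→ t2 |2c|14|8c|91|4a|2c|c3|8c|

RES = [0x2c, 0x14, 0x8c, 0x91, 0x4a, 0x2c, 0xc3, 0x8c]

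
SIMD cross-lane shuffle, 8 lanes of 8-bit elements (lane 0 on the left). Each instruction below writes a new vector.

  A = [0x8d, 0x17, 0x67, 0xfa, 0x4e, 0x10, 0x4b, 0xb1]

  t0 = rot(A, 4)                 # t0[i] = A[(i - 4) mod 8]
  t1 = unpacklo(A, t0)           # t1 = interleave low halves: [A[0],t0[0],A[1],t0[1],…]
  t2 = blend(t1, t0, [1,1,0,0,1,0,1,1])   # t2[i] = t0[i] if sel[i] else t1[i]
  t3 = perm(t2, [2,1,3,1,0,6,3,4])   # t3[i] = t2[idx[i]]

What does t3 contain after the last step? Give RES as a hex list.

RES = [0x17, 0x10, 0x10, 0x10, 0x4e, 0x67, 0x10, 0x8d]

  t0: 4e 10 4b b1 8d 17 67 fa
  t1: 8d 4e 17 10 67 4b fa b1
  t2: 4e 10 17 10 8d 4b 67 fa
  t3: 17 10 10 10 4e 67 10 8d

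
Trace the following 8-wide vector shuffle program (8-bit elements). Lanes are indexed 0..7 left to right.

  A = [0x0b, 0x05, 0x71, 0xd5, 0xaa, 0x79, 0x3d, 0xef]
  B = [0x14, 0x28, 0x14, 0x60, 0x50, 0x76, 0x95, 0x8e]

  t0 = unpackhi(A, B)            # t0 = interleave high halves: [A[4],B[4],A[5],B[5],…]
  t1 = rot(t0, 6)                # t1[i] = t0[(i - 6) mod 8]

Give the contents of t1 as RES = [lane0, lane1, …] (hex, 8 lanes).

  t0: aa 50 79 76 3d 95 ef 8e
  t1: 79 76 3d 95 ef 8e aa 50

RES = [0x79, 0x76, 0x3d, 0x95, 0xef, 0x8e, 0xaa, 0x50]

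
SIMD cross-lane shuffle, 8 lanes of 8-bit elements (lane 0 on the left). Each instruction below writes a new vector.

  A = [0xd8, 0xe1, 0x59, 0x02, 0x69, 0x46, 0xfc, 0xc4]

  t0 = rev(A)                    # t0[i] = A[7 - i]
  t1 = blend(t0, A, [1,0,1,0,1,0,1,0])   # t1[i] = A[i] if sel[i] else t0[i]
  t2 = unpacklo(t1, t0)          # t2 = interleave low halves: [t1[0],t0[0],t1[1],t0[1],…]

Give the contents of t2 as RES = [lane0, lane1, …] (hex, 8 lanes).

→ t0 |c4|fc|46|69|02|59|e1|d8|
→ t1 |d8|fc|59|69|69|59|fc|d8|
→ t2 |d8|c4|fc|fc|59|46|69|69|

RES = [ 0xd8  0xc4  0xfc  0xfc  0x59  0x46  0x69  0x69 ]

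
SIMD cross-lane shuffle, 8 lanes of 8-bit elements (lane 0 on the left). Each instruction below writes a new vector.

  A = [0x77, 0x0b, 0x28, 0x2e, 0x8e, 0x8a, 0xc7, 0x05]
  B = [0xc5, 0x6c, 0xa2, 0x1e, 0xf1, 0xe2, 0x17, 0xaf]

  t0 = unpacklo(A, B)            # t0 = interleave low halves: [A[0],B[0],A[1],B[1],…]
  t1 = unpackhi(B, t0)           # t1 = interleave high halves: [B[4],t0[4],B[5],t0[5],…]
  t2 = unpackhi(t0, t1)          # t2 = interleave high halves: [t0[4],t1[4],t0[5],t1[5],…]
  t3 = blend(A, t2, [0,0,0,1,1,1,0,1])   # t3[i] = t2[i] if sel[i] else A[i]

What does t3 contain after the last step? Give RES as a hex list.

RES = [0x77, 0x0b, 0x28, 0x2e, 0x2e, 0xaf, 0xc7, 0x1e]

→ t0 |77|c5|0b|6c|28|a2|2e|1e|
→ t1 |f1|28|e2|a2|17|2e|af|1e|
→ t2 |28|17|a2|2e|2e|af|1e|1e|
→ t3 |77|0b|28|2e|2e|af|c7|1e|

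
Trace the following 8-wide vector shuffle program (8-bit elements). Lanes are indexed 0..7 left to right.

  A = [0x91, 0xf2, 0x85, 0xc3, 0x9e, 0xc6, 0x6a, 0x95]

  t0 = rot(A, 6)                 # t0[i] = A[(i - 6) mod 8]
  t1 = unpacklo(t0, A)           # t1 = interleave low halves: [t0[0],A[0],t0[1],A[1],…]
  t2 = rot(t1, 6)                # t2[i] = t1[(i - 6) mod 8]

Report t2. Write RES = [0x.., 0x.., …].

  t0: 85 c3 9e c6 6a 95 91 f2
  t1: 85 91 c3 f2 9e 85 c6 c3
  t2: c3 f2 9e 85 c6 c3 85 91

RES = [ 0xc3  0xf2  0x9e  0x85  0xc6  0xc3  0x85  0x91 ]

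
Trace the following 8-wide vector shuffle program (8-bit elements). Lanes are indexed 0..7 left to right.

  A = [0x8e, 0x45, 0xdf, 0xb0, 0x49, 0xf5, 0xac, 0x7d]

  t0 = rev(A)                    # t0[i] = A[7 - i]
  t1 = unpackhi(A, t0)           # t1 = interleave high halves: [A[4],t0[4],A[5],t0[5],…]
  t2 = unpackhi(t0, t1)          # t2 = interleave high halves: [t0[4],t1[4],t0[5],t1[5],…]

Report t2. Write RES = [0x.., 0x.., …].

RES = [ 0xb0  0xac  0xdf  0x45  0x45  0x7d  0x8e  0x8e ]

→ t0 |7d|ac|f5|49|b0|df|45|8e|
→ t1 |49|b0|f5|df|ac|45|7d|8e|
→ t2 |b0|ac|df|45|45|7d|8e|8e|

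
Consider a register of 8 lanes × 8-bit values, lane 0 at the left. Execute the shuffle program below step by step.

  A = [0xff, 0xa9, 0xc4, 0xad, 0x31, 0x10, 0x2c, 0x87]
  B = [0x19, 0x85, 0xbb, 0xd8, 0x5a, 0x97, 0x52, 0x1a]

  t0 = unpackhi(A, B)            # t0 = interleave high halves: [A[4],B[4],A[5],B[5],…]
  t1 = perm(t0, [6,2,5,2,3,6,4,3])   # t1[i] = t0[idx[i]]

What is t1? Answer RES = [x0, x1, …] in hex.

RES = [ 0x87  0x10  0x52  0x10  0x97  0x87  0x2c  0x97 ]

→ t0 |31|5a|10|97|2c|52|87|1a|
→ t1 |87|10|52|10|97|87|2c|97|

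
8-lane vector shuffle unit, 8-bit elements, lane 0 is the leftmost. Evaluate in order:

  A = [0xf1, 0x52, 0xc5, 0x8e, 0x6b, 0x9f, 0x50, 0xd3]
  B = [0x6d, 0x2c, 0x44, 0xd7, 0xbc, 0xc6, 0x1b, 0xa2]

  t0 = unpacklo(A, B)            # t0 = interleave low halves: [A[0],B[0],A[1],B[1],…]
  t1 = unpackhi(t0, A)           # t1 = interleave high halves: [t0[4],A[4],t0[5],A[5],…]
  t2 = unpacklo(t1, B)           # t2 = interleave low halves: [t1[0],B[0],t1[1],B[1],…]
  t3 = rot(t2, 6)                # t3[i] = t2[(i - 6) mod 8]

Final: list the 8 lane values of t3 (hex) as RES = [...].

RES = [0x6b, 0x2c, 0x44, 0x44, 0x9f, 0xd7, 0xc5, 0x6d]

  t0: f1 6d 52 2c c5 44 8e d7
  t1: c5 6b 44 9f 8e 50 d7 d3
  t2: c5 6d 6b 2c 44 44 9f d7
  t3: 6b 2c 44 44 9f d7 c5 6d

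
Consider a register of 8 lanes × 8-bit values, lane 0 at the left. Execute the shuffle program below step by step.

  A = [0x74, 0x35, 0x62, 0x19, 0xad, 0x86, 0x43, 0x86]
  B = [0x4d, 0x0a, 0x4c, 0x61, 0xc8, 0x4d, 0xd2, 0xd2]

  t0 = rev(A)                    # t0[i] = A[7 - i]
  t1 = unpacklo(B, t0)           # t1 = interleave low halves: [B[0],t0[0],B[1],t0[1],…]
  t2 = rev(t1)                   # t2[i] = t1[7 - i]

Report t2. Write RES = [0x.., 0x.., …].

RES = [0xad, 0x61, 0x86, 0x4c, 0x43, 0x0a, 0x86, 0x4d]

→ t0 |86|43|86|ad|19|62|35|74|
→ t1 |4d|86|0a|43|4c|86|61|ad|
→ t2 |ad|61|86|4c|43|0a|86|4d|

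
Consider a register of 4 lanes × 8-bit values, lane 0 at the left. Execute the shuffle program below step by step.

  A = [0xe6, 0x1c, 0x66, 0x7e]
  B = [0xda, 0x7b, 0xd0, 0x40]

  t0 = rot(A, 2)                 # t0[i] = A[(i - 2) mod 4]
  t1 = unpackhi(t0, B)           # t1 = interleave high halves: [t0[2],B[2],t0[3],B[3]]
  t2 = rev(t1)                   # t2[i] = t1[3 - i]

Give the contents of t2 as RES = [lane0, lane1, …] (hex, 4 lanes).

RES = [ 0x40  0x1c  0xd0  0xe6 ]

t0 = [0x66, 0x7e, 0xe6, 0x1c]
t1 = [0xe6, 0xd0, 0x1c, 0x40]
t2 = [0x40, 0x1c, 0xd0, 0xe6]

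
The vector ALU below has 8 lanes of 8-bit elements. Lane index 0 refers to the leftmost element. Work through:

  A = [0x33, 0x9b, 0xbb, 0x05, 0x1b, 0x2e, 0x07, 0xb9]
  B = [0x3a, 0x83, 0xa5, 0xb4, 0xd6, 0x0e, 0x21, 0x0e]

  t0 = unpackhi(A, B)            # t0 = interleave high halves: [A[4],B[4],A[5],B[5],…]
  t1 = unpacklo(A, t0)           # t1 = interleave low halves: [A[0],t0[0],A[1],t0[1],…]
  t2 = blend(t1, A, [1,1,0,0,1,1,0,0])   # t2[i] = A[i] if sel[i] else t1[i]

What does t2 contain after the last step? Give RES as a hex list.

  t0: 1b d6 2e 0e 07 21 b9 0e
  t1: 33 1b 9b d6 bb 2e 05 0e
  t2: 33 9b 9b d6 1b 2e 05 0e

RES = [0x33, 0x9b, 0x9b, 0xd6, 0x1b, 0x2e, 0x05, 0x0e]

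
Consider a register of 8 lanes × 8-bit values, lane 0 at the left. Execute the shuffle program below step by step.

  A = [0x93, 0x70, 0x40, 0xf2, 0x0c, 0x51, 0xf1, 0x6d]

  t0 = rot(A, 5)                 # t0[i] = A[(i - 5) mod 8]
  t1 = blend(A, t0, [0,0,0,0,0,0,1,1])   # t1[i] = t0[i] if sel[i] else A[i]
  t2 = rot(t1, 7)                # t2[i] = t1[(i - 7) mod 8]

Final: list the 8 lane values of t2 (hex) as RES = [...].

RES = [0x70, 0x40, 0xf2, 0x0c, 0x51, 0x70, 0x40, 0x93]

  t0: f2 0c 51 f1 6d 93 70 40
  t1: 93 70 40 f2 0c 51 70 40
  t2: 70 40 f2 0c 51 70 40 93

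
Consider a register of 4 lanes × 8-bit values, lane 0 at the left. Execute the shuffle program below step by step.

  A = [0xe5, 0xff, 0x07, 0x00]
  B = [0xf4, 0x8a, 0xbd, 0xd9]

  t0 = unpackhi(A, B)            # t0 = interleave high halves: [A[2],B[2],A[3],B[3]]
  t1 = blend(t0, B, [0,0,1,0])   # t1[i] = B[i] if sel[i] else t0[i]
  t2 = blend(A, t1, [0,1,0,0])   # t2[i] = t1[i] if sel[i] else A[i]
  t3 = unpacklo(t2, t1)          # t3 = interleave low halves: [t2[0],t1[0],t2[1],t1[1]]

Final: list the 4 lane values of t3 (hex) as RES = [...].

t0 = [0x07, 0xbd, 0x00, 0xd9]
t1 = [0x07, 0xbd, 0xbd, 0xd9]
t2 = [0xe5, 0xbd, 0x07, 0x00]
t3 = [0xe5, 0x07, 0xbd, 0xbd]

RES = [ 0xe5  0x07  0xbd  0xbd ]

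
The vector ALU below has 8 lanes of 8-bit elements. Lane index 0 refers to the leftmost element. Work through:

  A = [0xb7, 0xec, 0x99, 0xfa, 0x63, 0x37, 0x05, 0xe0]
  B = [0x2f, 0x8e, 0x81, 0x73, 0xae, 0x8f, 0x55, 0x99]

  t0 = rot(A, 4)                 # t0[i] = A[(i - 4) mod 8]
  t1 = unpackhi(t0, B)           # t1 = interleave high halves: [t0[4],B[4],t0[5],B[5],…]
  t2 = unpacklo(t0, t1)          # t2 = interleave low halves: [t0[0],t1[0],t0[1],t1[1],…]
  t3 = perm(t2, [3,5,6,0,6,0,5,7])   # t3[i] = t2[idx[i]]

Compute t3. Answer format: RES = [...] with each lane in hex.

→ t0 |63|37|05|e0|b7|ec|99|fa|
→ t1 |b7|ae|ec|8f|99|55|fa|99|
→ t2 |63|b7|37|ae|05|ec|e0|8f|
→ t3 |ae|ec|e0|63|e0|63|ec|8f|

RES = [0xae, 0xec, 0xe0, 0x63, 0xe0, 0x63, 0xec, 0x8f]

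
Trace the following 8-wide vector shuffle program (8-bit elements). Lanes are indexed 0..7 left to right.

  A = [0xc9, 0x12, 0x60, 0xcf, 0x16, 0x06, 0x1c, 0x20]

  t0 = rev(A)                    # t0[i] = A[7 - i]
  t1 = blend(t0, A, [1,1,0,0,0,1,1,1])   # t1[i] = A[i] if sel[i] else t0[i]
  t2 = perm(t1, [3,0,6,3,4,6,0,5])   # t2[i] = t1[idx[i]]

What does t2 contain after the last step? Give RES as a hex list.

RES = [0x16, 0xc9, 0x1c, 0x16, 0xcf, 0x1c, 0xc9, 0x06]

  t0: 20 1c 06 16 cf 60 12 c9
  t1: c9 12 06 16 cf 06 1c 20
  t2: 16 c9 1c 16 cf 1c c9 06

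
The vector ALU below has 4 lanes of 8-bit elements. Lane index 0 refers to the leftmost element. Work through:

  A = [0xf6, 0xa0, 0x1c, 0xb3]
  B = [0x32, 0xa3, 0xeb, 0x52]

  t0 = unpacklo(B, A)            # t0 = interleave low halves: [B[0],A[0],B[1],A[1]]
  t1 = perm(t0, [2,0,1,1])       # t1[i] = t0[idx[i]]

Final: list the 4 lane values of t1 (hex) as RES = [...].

RES = [ 0xa3  0x32  0xf6  0xf6 ]

t0 = [0x32, 0xf6, 0xa3, 0xa0]
t1 = [0xa3, 0x32, 0xf6, 0xf6]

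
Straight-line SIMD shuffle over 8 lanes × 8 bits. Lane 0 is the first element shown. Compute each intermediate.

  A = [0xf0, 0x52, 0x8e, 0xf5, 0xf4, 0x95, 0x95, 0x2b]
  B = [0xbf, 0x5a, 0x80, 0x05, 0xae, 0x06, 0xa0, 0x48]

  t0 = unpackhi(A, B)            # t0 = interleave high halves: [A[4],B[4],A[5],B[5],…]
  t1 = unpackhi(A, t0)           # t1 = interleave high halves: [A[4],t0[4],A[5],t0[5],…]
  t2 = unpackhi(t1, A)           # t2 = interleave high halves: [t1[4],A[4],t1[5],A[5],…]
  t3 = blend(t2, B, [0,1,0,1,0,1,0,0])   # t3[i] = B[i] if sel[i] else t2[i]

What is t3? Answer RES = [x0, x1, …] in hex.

RES = [ 0x95  0x5a  0x2b  0x05  0x2b  0x06  0x48  0x2b ]

→ t0 |f4|ae|95|06|95|a0|2b|48|
→ t1 |f4|95|95|a0|95|2b|2b|48|
→ t2 |95|f4|2b|95|2b|95|48|2b|
→ t3 |95|5a|2b|05|2b|06|48|2b|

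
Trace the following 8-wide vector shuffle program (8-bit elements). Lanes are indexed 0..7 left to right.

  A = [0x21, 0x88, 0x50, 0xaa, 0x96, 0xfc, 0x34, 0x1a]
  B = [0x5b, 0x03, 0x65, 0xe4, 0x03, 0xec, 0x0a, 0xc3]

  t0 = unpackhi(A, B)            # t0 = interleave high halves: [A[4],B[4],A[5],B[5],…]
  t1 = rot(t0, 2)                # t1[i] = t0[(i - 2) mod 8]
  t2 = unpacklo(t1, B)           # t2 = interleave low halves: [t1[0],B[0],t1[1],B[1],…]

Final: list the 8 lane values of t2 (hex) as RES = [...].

RES = [ 0x1a  0x5b  0xc3  0x03  0x96  0x65  0x03  0xe4 ]

→ t0 |96|03|fc|ec|34|0a|1a|c3|
→ t1 |1a|c3|96|03|fc|ec|34|0a|
→ t2 |1a|5b|c3|03|96|65|03|e4|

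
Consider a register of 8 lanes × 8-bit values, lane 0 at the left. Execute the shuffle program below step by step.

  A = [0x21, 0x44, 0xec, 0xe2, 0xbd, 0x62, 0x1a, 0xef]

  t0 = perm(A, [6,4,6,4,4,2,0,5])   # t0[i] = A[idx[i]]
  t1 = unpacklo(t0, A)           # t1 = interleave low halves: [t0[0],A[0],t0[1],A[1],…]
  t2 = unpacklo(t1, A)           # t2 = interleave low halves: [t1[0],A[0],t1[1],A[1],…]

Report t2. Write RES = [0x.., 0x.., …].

RES = [ 0x1a  0x21  0x21  0x44  0xbd  0xec  0x44  0xe2 ]

  t0: 1a bd 1a bd bd ec 21 62
  t1: 1a 21 bd 44 1a ec bd e2
  t2: 1a 21 21 44 bd ec 44 e2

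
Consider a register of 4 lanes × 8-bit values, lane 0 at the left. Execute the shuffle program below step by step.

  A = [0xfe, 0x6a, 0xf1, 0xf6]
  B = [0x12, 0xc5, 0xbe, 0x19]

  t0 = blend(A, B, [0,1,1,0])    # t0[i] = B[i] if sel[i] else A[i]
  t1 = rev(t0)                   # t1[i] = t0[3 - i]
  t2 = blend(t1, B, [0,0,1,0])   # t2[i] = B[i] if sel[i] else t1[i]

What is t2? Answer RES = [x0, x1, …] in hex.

RES = [0xf6, 0xbe, 0xbe, 0xfe]

  t0: fe c5 be f6
  t1: f6 be c5 fe
  t2: f6 be be fe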